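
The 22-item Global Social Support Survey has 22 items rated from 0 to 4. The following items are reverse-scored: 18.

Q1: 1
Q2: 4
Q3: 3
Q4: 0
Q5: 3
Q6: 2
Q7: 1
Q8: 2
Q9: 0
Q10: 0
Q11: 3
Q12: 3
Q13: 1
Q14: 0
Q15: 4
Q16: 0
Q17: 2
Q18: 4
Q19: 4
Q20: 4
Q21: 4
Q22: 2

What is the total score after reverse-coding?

43

Reversing item 18 with 4 − raw:
Total = 1 + 4 + 3 + 0 + 3 + 2 + 1 + 2 + 0 + 0 + 3 + 3 + 1 + 0 + 4 + 0 + 2 + (4−4) + 4 + 4 + 4 + 2
      = 1 + 4 + 3 + 0 + 3 + 2 + 1 + 2 + 0 + 0 + 3 + 3 + 1 + 0 + 4 + 0 + 2 + 0 + 4 + 4 + 4 + 2 = 43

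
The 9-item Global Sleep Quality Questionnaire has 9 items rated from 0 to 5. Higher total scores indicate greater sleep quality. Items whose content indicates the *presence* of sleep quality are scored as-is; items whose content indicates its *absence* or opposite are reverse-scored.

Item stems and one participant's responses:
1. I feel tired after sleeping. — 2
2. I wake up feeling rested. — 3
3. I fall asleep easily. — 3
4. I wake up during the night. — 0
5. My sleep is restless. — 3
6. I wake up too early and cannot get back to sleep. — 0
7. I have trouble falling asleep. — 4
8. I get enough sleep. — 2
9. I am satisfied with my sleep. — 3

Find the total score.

27

Items 1, 4, 5, 6, 7 describe the absence/opposite of sleep quality → reverse-score.
reversed = (0+5) − raw = 5 − raw.
  item 1: 5 − 2 = 3
  item 2: 3
  item 3: 3
  item 4: 5 − 0 = 5
  item 5: 5 − 3 = 2
  item 6: 5 − 0 = 5
  item 7: 5 − 4 = 1
  item 8: 2
  item 9: 3
Total = 3 + 3 + 3 + 5 + 2 + 5 + 1 + 2 + 3 = 27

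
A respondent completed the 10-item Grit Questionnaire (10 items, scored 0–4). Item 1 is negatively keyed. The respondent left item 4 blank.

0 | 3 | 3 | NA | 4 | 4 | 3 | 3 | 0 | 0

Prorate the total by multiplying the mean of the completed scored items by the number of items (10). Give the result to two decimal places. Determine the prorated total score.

26.67

Reverse-coded (reverse-coded value = 4 − response):
  item 1: 4 − 0 = 4
Completed scored items (9 of 10): 4, 3, 3, 4, 4, 3, 3, 0, 0; sum = 24.
Person mean = 24 / 9 ≈ 2.6667
Prorated total = (24 / 9) × 10 = 26.67 (to 2 dp)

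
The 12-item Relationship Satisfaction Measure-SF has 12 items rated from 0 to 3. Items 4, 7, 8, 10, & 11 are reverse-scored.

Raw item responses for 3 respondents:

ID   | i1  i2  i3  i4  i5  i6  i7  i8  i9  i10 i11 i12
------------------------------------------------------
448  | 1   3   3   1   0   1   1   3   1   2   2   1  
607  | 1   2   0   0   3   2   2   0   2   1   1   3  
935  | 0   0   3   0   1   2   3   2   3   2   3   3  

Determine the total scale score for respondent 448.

16

Respondent 448 raw: 1, 3, 3, 1, 0, 1, 1, 3, 1, 2, 2, 1.
Reverse-coded (on a 0–3 scale, reversed = 3 − raw):
  item 1: 1
  item 2: 3
  item 3: 3
  item 4: 3 − 1 = 2
  item 5: 0
  item 6: 1
  item 7: 3 − 1 = 2
  item 8: 3 − 3 = 0
  item 9: 1
  item 10: 3 − 2 = 1
  item 11: 3 − 2 = 1
  item 12: 1
Sum = 1 + 3 + 3 + 2 + 0 + 1 + 2 + 0 + 1 + 1 + 1 + 1 = 16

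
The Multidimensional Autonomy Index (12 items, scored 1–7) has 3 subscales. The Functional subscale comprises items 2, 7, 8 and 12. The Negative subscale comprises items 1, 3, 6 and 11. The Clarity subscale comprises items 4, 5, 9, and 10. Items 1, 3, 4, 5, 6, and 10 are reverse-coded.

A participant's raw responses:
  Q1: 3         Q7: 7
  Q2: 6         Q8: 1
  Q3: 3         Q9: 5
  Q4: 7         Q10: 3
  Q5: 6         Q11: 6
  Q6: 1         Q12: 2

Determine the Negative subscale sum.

Negative items: 1, 3, 6, 11.
Of these, items 1, 3 and 6 are reverse-coded; on a 1–7 scale, reversed = 8 − raw.
  item 1: 8 − 3 = 5
  item 3: 8 − 3 = 5
  item 6: 8 − 1 = 7
  item 11: 6
Sum = 5 + 5 + 7 + 6 = 23

23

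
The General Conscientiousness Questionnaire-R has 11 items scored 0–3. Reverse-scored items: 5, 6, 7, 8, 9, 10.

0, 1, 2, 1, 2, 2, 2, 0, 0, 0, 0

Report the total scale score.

16

Reverse-scored items use 3 − raw:
  item 5: 3 − 2 = 1
  item 6: 3 − 2 = 1
  item 7: 3 − 2 = 1
  item 8: 3 − 0 = 3
  item 9: 3 − 0 = 3
  item 10: 3 − 0 = 3
After reverse-coding: 0, 1, 2, 1, 1, 1, 1, 3, 3, 3, 0
Total = 0 + 1 + 2 + 1 + 1 + 1 + 1 + 3 + 3 + 3 + 0 = 16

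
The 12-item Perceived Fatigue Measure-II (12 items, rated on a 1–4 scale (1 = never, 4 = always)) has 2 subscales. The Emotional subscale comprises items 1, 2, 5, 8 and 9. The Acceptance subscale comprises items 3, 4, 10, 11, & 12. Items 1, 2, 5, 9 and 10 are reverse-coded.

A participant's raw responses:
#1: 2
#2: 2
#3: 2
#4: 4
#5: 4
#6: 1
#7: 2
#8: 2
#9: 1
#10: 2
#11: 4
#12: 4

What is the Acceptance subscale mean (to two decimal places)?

Acceptance items: 3, 4, 10, 11, 12.
Of these, item 10 is reverse-coded; on a 1–4 scale, reversed = 5 − raw.
  item 3: 2
  item 4: 4
  item 10: 5 − 2 = 3
  item 11: 4
  item 12: 4
Sum = 2 + 4 + 3 + 4 + 4 = 17
Mean = 17 / 5 = 3.40

3.40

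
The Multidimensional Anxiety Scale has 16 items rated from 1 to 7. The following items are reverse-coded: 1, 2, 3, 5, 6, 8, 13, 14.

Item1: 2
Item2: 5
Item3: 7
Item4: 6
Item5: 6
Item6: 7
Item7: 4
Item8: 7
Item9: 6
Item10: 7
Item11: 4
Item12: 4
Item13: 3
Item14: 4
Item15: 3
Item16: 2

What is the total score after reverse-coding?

59

Reversing items 1, 2, 3, 5, 6, 8, 13, and 14 with 8 − raw:
Total = (8−2) + (8−5) + (8−7) + 6 + (8−6) + (8−7) + 4 + (8−7) + 6 + 7 + 4 + 4 + (8−3) + (8−4) + 3 + 2
      = 6 + 3 + 1 + 6 + 2 + 1 + 4 + 1 + 6 + 7 + 4 + 4 + 5 + 4 + 3 + 2 = 59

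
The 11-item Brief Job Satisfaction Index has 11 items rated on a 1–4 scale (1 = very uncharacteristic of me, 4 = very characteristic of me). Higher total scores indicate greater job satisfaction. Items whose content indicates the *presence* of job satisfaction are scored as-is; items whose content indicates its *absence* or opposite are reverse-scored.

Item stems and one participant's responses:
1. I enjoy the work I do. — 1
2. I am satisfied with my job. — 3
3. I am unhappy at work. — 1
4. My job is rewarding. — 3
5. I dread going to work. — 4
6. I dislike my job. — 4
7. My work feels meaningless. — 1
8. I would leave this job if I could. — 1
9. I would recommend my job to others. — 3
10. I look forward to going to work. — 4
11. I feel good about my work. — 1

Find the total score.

29

Items 3, 5, 6, 7, 8 describe the absence/opposite of job satisfaction → reverse-score.
reverse-coded value = 5 − response.
  item 1: 1
  item 2: 3
  item 3: 5 − 1 = 4
  item 4: 3
  item 5: 5 − 4 = 1
  item 6: 5 − 4 = 1
  item 7: 5 − 1 = 4
  item 8: 5 − 1 = 4
  item 9: 3
  item 10: 4
  item 11: 1
Total = 1 + 3 + 4 + 3 + 1 + 1 + 4 + 4 + 3 + 4 + 1 = 29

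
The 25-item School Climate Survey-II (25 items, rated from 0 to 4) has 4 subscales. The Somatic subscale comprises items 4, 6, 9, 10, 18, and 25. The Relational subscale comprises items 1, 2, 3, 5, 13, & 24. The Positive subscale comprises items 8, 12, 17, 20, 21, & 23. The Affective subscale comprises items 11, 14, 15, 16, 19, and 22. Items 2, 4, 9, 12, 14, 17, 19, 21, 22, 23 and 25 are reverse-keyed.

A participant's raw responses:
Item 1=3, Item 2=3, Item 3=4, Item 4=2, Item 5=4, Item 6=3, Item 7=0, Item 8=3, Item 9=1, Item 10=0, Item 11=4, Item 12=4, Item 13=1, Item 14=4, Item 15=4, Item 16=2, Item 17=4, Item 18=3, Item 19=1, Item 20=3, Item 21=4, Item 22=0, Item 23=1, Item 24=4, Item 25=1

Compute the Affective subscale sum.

17

Affective items: 11, 14, 15, 16, 19, 22.
Of these, items 14, 19, and 22 are reverse-keyed; on a 0–4 scale, reversed = 4 − raw.
  item 11: 4
  item 14: 4 − 4 = 0
  item 15: 4
  item 16: 2
  item 19: 4 − 1 = 3
  item 22: 4 − 0 = 4
Sum = 4 + 0 + 4 + 2 + 3 + 4 = 17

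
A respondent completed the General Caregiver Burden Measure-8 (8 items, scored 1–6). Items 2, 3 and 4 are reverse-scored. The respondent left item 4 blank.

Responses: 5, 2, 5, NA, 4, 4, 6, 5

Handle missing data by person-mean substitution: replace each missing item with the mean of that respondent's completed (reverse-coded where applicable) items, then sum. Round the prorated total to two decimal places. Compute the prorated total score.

Reverse-coded (reversed = (1+6) − raw = 7 − raw):
  item 2: 7 − 2 = 5
  item 3: 7 − 5 = 2
Completed scored items (7 of 8): 5, 5, 2, 4, 4, 6, 5; sum = 31.
Person mean = 31 / 7 ≈ 4.4286
Prorated total = (31 / 7) × 8 = 35.43 (to 2 dp)

35.43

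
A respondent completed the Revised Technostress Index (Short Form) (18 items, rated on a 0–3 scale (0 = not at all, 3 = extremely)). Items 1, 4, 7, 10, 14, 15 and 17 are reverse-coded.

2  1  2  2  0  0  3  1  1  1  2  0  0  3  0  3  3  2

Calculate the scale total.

Reversing items 1, 4, 7, 10, 14, 15, and 17 with 3 − raw:
Total = (3−2) + 1 + 2 + (3−2) + 0 + 0 + (3−3) + 1 + 1 + (3−1) + 2 + 0 + 0 + (3−3) + (3−0) + 3 + (3−3) + 2
      = 1 + 1 + 2 + 1 + 0 + 0 + 0 + 1 + 1 + 2 + 2 + 0 + 0 + 0 + 3 + 3 + 0 + 2 = 19

19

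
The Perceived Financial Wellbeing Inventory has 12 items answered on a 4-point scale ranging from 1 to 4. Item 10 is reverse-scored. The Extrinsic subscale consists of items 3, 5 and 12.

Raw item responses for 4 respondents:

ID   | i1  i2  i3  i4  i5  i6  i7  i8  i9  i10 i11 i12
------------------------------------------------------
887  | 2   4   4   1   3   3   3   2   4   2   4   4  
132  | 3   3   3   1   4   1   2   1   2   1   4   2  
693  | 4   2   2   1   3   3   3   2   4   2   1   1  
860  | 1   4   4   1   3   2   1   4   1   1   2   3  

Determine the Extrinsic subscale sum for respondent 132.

9

Respondent 132 raw: 3, 3, 3, 1, 4, 1, 2, 1, 2, 1, 4, 2.
Extrinsic items: 3, 5, 12.
Reverse-coded (reverse-coded value = 5 − response):
  item 3: 3
  item 5: 4
  item 12: 2
Sum = 3 + 4 + 2 = 9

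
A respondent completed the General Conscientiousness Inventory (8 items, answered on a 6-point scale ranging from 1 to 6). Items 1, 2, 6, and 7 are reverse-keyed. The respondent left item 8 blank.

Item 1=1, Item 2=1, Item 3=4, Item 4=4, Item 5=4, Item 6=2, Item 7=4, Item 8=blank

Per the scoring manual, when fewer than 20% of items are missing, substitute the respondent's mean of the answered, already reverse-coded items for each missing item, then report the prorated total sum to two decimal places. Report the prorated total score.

36.57

Reverse-coded (on a 1–6 scale, reversed = 7 − raw):
  item 1: 7 − 1 = 6
  item 2: 7 − 1 = 6
  item 6: 7 − 2 = 5
  item 7: 7 − 4 = 3
Completed scored items (7 of 8): 6, 6, 4, 4, 4, 5, 3; sum = 32.
Person mean = 32 / 7 ≈ 4.5714
Prorated total = (32 / 7) × 8 = 36.57 (to 2 dp)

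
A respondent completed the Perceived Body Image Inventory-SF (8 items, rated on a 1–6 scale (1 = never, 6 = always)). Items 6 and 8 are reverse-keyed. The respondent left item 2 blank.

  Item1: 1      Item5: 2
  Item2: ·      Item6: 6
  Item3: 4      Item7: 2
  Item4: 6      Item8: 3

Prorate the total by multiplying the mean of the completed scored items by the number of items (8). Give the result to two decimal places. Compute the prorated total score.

Reverse-coded (reversed = (1+6) − raw = 7 − raw):
  item 6: 7 − 6 = 1
  item 8: 7 − 3 = 4
Completed scored items (7 of 8): 1, 4, 6, 2, 1, 2, 4; sum = 20.
Person mean = 20 / 7 ≈ 2.8571
Prorated total = (20 / 7) × 8 = 22.86 (to 2 dp)

22.86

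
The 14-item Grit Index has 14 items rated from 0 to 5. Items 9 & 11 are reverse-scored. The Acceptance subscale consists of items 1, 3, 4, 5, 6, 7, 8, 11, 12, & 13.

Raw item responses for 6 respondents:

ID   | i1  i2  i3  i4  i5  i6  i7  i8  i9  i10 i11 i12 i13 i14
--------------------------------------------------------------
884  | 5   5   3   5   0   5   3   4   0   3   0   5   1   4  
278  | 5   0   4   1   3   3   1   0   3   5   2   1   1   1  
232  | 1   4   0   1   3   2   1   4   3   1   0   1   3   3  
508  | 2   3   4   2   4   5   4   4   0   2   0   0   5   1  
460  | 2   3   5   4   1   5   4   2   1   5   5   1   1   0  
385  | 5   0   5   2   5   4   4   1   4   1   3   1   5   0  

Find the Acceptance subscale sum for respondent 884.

36

Respondent 884 raw: 5, 5, 3, 5, 0, 5, 3, 4, 0, 3, 0, 5, 1, 4.
Acceptance items: 1, 3, 4, 5, 6, 7, 8, 11, 12, 13.
Reverse-coded (reverse-coded value = 5 − response):
  item 1: 5
  item 3: 3
  item 4: 5
  item 5: 0
  item 6: 5
  item 7: 3
  item 8: 4
  item 11: 5 − 0 = 5
  item 12: 5
  item 13: 1
Sum = 5 + 3 + 5 + 0 + 5 + 3 + 4 + 5 + 5 + 1 = 36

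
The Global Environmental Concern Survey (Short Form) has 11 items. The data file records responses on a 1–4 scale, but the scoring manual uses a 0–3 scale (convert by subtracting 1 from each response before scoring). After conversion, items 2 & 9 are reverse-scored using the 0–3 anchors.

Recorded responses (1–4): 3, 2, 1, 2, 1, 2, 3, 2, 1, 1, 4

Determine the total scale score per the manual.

15

Convert to 0–3: 2, 1, 0, 1, 0, 1, 2, 1, 0, 0, 3
Reverse-coded (on a 0–3 scale, reversed = 3 − raw):
  item 2: 3 − 1 = 2
  item 9: 3 − 0 = 3
Scored: 2, 2, 0, 1, 0, 1, 2, 1, 3, 0, 3
Total = 15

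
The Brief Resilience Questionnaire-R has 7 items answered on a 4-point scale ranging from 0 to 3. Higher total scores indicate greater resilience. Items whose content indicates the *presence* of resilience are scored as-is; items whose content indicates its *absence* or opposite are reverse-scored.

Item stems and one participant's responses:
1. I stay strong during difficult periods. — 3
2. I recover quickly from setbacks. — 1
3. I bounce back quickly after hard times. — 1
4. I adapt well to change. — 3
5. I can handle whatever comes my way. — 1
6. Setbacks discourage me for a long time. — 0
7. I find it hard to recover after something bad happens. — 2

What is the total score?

13

Items 6, 7 describe the absence/opposite of resilience → reverse-score.
reversed = (0+3) − raw = 3 − raw.
  item 1: 3
  item 2: 1
  item 3: 1
  item 4: 3
  item 5: 1
  item 6: 3 − 0 = 3
  item 7: 3 − 2 = 1
Total = 3 + 1 + 1 + 3 + 1 + 3 + 1 = 13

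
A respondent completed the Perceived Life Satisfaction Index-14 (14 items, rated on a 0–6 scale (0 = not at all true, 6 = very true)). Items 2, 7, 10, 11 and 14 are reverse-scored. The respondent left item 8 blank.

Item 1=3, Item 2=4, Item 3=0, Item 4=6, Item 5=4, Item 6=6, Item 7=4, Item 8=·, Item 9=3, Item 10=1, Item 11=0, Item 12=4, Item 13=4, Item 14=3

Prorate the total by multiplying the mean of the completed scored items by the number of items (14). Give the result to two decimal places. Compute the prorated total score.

Reverse-coded (reversed = (0+6) − raw = 6 − raw):
  item 2: 6 − 4 = 2
  item 7: 6 − 4 = 2
  item 10: 6 − 1 = 5
  item 11: 6 − 0 = 6
  item 14: 6 − 3 = 3
Completed scored items (13 of 14): 3, 2, 0, 6, 4, 6, 2, 3, 5, 6, 4, 4, 3; sum = 48.
Person mean = 48 / 13 ≈ 3.6923
Prorated total = (48 / 13) × 14 = 51.69 (to 2 dp)

51.69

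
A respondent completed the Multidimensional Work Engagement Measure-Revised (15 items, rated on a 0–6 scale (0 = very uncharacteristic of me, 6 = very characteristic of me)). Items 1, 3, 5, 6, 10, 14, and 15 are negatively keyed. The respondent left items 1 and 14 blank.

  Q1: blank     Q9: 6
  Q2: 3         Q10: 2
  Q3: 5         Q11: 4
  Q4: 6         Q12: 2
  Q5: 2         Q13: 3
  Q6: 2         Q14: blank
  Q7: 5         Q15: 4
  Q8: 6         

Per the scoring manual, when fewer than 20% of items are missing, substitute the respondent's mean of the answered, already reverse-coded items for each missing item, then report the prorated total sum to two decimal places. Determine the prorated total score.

57.69

Reverse-coded (reversed = (0+6) − raw = 6 − raw):
  item 3: 6 − 5 = 1
  item 5: 6 − 2 = 4
  item 6: 6 − 2 = 4
  item 10: 6 − 2 = 4
  item 15: 6 − 4 = 2
Completed scored items (13 of 15): 3, 1, 6, 4, 4, 5, 6, 6, 4, 4, 2, 3, 2; sum = 50.
Person mean = 50 / 13 ≈ 3.8462
Prorated total = (50 / 13) × 15 = 57.69 (to 2 dp)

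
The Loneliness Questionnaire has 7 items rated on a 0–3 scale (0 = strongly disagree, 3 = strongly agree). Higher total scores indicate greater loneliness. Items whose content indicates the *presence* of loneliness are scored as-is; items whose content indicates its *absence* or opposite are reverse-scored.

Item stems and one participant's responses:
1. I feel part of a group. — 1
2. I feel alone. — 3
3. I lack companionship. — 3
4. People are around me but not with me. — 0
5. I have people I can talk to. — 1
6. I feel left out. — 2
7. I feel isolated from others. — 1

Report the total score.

13

Items 1, 5 describe the absence/opposite of loneliness → reverse-score.
on a 0–3 scale, reversed = 3 − raw.
  item 1: 3 − 1 = 2
  item 2: 3
  item 3: 3
  item 4: 0
  item 5: 3 − 1 = 2
  item 6: 2
  item 7: 1
Total = 2 + 3 + 3 + 0 + 2 + 2 + 1 = 13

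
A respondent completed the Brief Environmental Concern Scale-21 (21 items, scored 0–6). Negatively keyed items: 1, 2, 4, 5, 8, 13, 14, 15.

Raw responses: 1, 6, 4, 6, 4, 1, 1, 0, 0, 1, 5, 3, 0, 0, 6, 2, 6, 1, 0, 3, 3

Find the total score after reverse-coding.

55

Reversing items 1, 2, 4, 5, 8, 13, 14, and 15 with 6 − raw:
Total = (6−1) + (6−6) + 4 + (6−6) + (6−4) + 1 + 1 + (6−0) + 0 + 1 + 5 + 3 + (6−0) + (6−0) + (6−6) + 2 + 6 + 1 + 0 + 3 + 3
      = 5 + 0 + 4 + 0 + 2 + 1 + 1 + 6 + 0 + 1 + 5 + 3 + 6 + 6 + 0 + 2 + 6 + 1 + 0 + 3 + 3 = 55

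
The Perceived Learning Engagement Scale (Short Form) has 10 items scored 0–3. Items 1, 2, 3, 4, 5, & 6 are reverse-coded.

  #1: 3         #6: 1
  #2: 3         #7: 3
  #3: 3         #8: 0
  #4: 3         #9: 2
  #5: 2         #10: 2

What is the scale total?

Reversing items 1, 2, 3, 4, 5, and 6 with 3 − raw:
Total = (3−3) + (3−3) + (3−3) + (3−3) + (3−2) + (3−1) + 3 + 0 + 2 + 2
      = 0 + 0 + 0 + 0 + 1 + 2 + 3 + 0 + 2 + 2 = 10

10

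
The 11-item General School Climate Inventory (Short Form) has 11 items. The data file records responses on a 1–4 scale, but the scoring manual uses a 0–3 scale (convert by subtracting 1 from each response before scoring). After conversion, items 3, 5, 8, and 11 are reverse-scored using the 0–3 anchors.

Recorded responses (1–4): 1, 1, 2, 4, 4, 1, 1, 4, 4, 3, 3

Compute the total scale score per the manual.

11

Convert to 0–3: 0, 0, 1, 3, 3, 0, 0, 3, 3, 2, 2
Reverse-coded (on a 0–3 scale, reversed = 3 − raw):
  item 3: 3 − 1 = 2
  item 5: 3 − 3 = 0
  item 8: 3 − 3 = 0
  item 11: 3 − 2 = 1
Scored: 0, 0, 2, 3, 0, 0, 0, 0, 3, 2, 1
Total = 11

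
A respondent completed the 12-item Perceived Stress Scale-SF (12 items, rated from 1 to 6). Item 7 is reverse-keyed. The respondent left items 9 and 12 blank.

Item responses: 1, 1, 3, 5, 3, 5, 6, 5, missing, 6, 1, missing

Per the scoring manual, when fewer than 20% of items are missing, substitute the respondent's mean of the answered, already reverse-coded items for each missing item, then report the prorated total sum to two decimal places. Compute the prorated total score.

37.20

Reverse-coded (reversed = (1+6) − raw = 7 − raw):
  item 7: 7 − 6 = 1
Completed scored items (10 of 12): 1, 1, 3, 5, 3, 5, 1, 5, 6, 1; sum = 31.
Person mean = 31 / 10 ≈ 3.1000
Prorated total = (31 / 10) × 12 = 37.20 (to 2 dp)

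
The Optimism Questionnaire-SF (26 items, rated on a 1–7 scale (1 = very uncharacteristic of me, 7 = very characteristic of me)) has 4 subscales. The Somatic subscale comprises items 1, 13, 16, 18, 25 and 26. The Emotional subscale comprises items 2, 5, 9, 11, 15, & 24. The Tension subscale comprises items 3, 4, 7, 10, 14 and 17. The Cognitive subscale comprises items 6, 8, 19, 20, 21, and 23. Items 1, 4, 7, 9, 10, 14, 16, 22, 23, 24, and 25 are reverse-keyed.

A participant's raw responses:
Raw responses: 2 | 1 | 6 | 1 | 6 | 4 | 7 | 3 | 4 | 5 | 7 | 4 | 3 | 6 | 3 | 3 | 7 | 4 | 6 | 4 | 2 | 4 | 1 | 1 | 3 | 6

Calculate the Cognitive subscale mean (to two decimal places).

Cognitive items: 6, 8, 19, 20, 21, 23.
Of these, item 23 is reverse-keyed; reversed = (1+7) − raw = 8 − raw.
  item 6: 4
  item 8: 3
  item 19: 6
  item 20: 4
  item 21: 2
  item 23: 8 − 1 = 7
Sum = 4 + 3 + 6 + 4 + 2 + 7 = 26
Mean = 26 / 6 = 4.33

4.33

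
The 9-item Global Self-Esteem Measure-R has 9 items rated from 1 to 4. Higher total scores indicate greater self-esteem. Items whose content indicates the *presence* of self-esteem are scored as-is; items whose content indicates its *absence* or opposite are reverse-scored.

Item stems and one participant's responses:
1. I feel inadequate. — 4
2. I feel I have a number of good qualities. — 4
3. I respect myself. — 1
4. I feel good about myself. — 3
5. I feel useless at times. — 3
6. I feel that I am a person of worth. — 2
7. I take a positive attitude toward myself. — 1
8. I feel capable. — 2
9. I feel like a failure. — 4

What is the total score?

17

Items 1, 5, 9 describe the absence/opposite of self-esteem → reverse-score.
reverse-coded value = 5 − response.
  item 1: 5 − 4 = 1
  item 2: 4
  item 3: 1
  item 4: 3
  item 5: 5 − 3 = 2
  item 6: 2
  item 7: 1
  item 8: 2
  item 9: 5 − 4 = 1
Total = 1 + 4 + 1 + 3 + 2 + 2 + 1 + 2 + 1 = 17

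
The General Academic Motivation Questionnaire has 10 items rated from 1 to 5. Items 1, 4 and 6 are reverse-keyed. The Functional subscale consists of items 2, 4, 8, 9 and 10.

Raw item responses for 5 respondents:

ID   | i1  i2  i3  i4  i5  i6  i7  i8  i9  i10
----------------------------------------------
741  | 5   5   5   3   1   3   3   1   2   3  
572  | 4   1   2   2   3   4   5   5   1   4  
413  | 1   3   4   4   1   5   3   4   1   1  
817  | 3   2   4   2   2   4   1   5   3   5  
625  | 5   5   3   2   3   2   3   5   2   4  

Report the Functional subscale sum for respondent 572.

Respondent 572 raw: 4, 1, 2, 2, 3, 4, 5, 5, 1, 4.
Functional items: 2, 4, 8, 9, 10.
Reverse-coded (on a 1–5 scale, reversed = 6 − raw):
  item 2: 1
  item 4: 6 − 2 = 4
  item 8: 5
  item 9: 1
  item 10: 4
Sum = 1 + 4 + 5 + 1 + 4 = 15

15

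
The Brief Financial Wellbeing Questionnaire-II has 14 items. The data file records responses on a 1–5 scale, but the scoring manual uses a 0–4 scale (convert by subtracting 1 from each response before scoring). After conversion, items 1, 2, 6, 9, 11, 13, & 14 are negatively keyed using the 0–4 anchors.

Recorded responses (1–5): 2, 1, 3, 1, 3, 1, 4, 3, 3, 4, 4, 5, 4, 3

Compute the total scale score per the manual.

Convert to 0–4: 1, 0, 2, 0, 2, 0, 3, 2, 2, 3, 3, 4, 3, 2
Reverse-coded (reverse-coded value = 4 − response):
  item 1: 4 − 1 = 3
  item 2: 4 − 0 = 4
  item 6: 4 − 0 = 4
  item 9: 4 − 2 = 2
  item 11: 4 − 3 = 1
  item 13: 4 − 3 = 1
  item 14: 4 − 2 = 2
Scored: 3, 4, 2, 0, 2, 4, 3, 2, 2, 3, 1, 4, 1, 2
Total = 33

33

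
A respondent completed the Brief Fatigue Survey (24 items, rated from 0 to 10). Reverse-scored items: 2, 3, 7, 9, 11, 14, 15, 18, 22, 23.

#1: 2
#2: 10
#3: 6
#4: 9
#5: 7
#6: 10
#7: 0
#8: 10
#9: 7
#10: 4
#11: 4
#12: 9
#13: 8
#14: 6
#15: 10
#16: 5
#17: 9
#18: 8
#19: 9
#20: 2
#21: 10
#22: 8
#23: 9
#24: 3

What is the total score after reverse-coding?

129

Reversing items 2, 3, 7, 9, 11, 14, 15, 18, 22, & 23 with 10 − raw:
Total = 2 + (10−10) + (10−6) + 9 + 7 + 10 + (10−0) + 10 + (10−7) + 4 + (10−4) + 9 + 8 + (10−6) + (10−10) + 5 + 9 + (10−8) + 9 + 2 + 10 + (10−8) + (10−9) + 3
      = 2 + 0 + 4 + 9 + 7 + 10 + 10 + 10 + 3 + 4 + 6 + 9 + 8 + 4 + 0 + 5 + 9 + 2 + 9 + 2 + 10 + 2 + 1 + 3 = 129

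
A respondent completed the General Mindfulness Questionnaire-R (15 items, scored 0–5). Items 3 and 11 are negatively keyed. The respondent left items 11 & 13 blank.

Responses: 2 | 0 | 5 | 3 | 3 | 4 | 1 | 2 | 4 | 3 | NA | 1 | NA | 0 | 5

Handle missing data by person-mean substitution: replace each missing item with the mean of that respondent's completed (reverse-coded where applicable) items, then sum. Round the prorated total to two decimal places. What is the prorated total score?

32.31

Reverse-coded (reversed = (0+5) − raw = 5 − raw):
  item 3: 5 − 5 = 0
Completed scored items (13 of 15): 2, 0, 0, 3, 3, 4, 1, 2, 4, 3, 1, 0, 5; sum = 28.
Person mean = 28 / 13 ≈ 2.1538
Prorated total = (28 / 13) × 15 = 32.31 (to 2 dp)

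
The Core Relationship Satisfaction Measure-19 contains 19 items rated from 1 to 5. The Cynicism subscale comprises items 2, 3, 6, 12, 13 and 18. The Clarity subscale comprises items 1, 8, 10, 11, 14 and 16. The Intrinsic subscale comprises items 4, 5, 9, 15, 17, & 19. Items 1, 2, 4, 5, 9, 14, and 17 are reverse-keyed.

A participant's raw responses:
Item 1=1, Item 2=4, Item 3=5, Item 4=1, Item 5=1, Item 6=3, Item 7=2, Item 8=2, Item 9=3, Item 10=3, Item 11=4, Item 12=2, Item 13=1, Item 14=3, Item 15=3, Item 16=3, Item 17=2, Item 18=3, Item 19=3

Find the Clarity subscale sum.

20

Clarity items: 1, 8, 10, 11, 14, 16.
Of these, items 1 & 14 are reverse-keyed; reverse-coded value = 6 − response.
  item 1: 6 − 1 = 5
  item 8: 2
  item 10: 3
  item 11: 4
  item 14: 6 − 3 = 3
  item 16: 3
Sum = 5 + 2 + 3 + 4 + 3 + 3 = 20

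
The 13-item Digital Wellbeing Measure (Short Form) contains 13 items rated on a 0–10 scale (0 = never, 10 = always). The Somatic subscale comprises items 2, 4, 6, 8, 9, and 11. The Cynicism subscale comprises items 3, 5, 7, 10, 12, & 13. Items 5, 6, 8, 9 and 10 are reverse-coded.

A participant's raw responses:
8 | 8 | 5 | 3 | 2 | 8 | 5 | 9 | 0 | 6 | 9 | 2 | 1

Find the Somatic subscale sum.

33

Somatic items: 2, 4, 6, 8, 9, 11.
Of these, items 6, 8, and 9 are reverse-coded; on a 0–10 scale, reversed = 10 − raw.
  item 2: 8
  item 4: 3
  item 6: 10 − 8 = 2
  item 8: 10 − 9 = 1
  item 9: 10 − 0 = 10
  item 11: 9
Sum = 8 + 3 + 2 + 1 + 10 + 9 = 33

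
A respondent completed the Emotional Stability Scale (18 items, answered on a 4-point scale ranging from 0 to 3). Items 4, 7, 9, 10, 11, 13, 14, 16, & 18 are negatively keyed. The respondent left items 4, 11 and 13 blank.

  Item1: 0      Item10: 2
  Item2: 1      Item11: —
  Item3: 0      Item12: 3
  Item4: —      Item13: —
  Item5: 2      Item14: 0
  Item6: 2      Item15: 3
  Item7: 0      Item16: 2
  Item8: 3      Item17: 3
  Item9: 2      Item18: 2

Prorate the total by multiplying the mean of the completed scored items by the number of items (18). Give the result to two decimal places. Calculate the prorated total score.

32.40

Reverse-coded (reverse-coded value = 3 − response):
  item 7: 3 − 0 = 3
  item 9: 3 − 2 = 1
  item 10: 3 − 2 = 1
  item 14: 3 − 0 = 3
  item 16: 3 − 2 = 1
  item 18: 3 − 2 = 1
Completed scored items (15 of 18): 0, 1, 0, 2, 2, 3, 3, 1, 1, 3, 3, 3, 1, 3, 1; sum = 27.
Person mean = 27 / 15 ≈ 1.8000
Prorated total = (27 / 15) × 18 = 32.40 (to 2 dp)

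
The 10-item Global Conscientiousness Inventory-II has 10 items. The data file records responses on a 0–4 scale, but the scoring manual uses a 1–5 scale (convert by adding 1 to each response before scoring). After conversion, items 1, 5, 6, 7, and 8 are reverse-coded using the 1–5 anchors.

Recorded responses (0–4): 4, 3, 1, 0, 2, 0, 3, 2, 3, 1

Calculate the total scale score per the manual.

27

Convert to 1–5: 5, 4, 2, 1, 3, 1, 4, 3, 4, 2
Reverse-coded (on a 1–5 scale, reversed = 6 − raw):
  item 1: 6 − 5 = 1
  item 5: 6 − 3 = 3
  item 6: 6 − 1 = 5
  item 7: 6 − 4 = 2
  item 8: 6 − 3 = 3
Scored: 1, 4, 2, 1, 3, 5, 2, 3, 4, 2
Total = 27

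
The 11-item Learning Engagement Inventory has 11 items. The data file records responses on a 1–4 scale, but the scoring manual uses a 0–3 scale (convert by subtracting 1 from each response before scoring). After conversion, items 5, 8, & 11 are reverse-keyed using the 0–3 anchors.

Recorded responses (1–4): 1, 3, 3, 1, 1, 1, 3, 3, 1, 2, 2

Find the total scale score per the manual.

13

Convert to 0–3: 0, 2, 2, 0, 0, 0, 2, 2, 0, 1, 1
Reverse-coded (reversed = (0+3) − raw = 3 − raw):
  item 5: 3 − 0 = 3
  item 8: 3 − 2 = 1
  item 11: 3 − 1 = 2
Scored: 0, 2, 2, 0, 3, 0, 2, 1, 0, 1, 2
Total = 13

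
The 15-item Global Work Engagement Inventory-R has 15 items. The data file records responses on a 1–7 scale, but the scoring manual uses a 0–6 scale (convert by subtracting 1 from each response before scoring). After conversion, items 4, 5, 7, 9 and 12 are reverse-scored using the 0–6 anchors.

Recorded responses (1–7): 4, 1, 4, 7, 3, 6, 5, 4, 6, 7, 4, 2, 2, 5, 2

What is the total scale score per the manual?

41

Convert to 0–6: 3, 0, 3, 6, 2, 5, 4, 3, 5, 6, 3, 1, 1, 4, 1
Reverse-coded (reverse-coded value = 6 − response):
  item 4: 6 − 6 = 0
  item 5: 6 − 2 = 4
  item 7: 6 − 4 = 2
  item 9: 6 − 5 = 1
  item 12: 6 − 1 = 5
Scored: 3, 0, 3, 0, 4, 5, 2, 3, 1, 6, 3, 5, 1, 4, 1
Total = 41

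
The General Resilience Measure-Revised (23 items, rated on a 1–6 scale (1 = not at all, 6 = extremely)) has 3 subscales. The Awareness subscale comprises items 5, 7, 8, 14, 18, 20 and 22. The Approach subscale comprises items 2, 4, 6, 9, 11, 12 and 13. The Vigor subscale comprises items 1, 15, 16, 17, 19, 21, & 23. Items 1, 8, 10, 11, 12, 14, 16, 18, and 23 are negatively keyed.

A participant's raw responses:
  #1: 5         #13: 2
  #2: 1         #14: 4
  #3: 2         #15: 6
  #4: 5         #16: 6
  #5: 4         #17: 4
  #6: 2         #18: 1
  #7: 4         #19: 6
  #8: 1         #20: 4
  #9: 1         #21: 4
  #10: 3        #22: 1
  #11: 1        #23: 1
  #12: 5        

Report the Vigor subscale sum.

Vigor items: 1, 15, 16, 17, 19, 21, 23.
Of these, items 1, 16, & 23 are negatively keyed; on a 1–6 scale, reversed = 7 − raw.
  item 1: 7 − 5 = 2
  item 15: 6
  item 16: 7 − 6 = 1
  item 17: 4
  item 19: 6
  item 21: 4
  item 23: 7 − 1 = 6
Sum = 2 + 6 + 1 + 4 + 6 + 4 + 6 = 29

29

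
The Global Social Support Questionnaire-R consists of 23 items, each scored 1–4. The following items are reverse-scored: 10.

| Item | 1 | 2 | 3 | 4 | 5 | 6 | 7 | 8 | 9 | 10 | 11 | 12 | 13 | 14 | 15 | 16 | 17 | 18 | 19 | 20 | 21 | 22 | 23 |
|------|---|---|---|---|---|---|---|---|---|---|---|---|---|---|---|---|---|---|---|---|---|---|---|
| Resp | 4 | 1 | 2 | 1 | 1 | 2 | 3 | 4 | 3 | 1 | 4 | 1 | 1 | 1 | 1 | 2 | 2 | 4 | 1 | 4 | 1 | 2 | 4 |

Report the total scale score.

Reversing item 10 with 5 − raw:
Total = 4 + 1 + 2 + 1 + 1 + 2 + 3 + 4 + 3 + (5−1) + 4 + 1 + 1 + 1 + 1 + 2 + 2 + 4 + 1 + 4 + 1 + 2 + 4
      = 4 + 1 + 2 + 1 + 1 + 2 + 3 + 4 + 3 + 4 + 4 + 1 + 1 + 1 + 1 + 2 + 2 + 4 + 1 + 4 + 1 + 2 + 4 = 53

53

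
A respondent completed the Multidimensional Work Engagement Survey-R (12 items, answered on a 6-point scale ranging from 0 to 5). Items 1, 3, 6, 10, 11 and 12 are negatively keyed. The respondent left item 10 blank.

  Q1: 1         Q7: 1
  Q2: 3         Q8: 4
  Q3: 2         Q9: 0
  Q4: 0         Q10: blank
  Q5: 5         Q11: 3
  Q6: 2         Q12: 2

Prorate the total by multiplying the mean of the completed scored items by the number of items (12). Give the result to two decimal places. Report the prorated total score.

Reverse-coded (reversed = (0+5) − raw = 5 − raw):
  item 1: 5 − 1 = 4
  item 3: 5 − 2 = 3
  item 6: 5 − 2 = 3
  item 11: 5 − 3 = 2
  item 12: 5 − 2 = 3
Completed scored items (11 of 12): 4, 3, 3, 0, 5, 3, 1, 4, 0, 2, 3; sum = 28.
Person mean = 28 / 11 ≈ 2.5455
Prorated total = (28 / 11) × 12 = 30.55 (to 2 dp)

30.55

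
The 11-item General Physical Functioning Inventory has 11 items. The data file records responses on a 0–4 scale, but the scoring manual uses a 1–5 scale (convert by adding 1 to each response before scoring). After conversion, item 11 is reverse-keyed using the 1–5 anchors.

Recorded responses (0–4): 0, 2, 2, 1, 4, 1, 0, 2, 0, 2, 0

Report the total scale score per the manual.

29

Convert to 1–5: 1, 3, 3, 2, 5, 2, 1, 3, 1, 3, 1
Reverse-coded (reverse-coded value = 6 − response):
  item 11: 6 − 1 = 5
Scored: 1, 3, 3, 2, 5, 2, 1, 3, 1, 3, 5
Total = 29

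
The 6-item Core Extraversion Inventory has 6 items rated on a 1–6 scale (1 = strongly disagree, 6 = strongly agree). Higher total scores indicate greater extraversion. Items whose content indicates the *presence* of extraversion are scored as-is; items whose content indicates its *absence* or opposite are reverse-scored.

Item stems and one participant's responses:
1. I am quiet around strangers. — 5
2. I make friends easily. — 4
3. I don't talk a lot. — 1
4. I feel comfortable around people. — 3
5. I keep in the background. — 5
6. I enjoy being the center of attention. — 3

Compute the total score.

Items 1, 3, 5 describe the absence/opposite of extraversion → reverse-score.
on a 1–6 scale, reversed = 7 − raw.
  item 1: 7 − 5 = 2
  item 2: 4
  item 3: 7 − 1 = 6
  item 4: 3
  item 5: 7 − 5 = 2
  item 6: 3
Total = 2 + 4 + 6 + 3 + 2 + 3 = 20

20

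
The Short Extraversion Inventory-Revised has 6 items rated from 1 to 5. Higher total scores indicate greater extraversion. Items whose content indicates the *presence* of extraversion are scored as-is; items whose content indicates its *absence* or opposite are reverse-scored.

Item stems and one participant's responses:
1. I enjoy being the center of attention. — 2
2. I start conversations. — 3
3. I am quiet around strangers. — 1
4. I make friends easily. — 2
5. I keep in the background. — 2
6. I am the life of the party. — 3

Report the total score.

19

Items 3, 5 describe the absence/opposite of extraversion → reverse-score.
on a 1–5 scale, reversed = 6 − raw.
  item 1: 2
  item 2: 3
  item 3: 6 − 1 = 5
  item 4: 2
  item 5: 6 − 2 = 4
  item 6: 3
Total = 2 + 3 + 5 + 2 + 4 + 3 = 19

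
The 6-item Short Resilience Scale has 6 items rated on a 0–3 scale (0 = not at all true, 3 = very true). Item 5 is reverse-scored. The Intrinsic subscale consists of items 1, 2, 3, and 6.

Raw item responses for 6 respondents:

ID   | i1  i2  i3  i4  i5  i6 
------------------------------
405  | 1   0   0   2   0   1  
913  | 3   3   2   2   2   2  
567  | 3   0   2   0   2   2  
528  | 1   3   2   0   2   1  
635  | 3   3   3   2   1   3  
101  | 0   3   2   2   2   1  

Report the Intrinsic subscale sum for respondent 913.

Respondent 913 raw: 3, 3, 2, 2, 2, 2.
Intrinsic items: 1, 2, 3, 6.
Reverse-coded (on a 0–3 scale, reversed = 3 − raw):
  item 1: 3
  item 2: 3
  item 3: 2
  item 6: 2
Sum = 3 + 3 + 2 + 2 = 10

10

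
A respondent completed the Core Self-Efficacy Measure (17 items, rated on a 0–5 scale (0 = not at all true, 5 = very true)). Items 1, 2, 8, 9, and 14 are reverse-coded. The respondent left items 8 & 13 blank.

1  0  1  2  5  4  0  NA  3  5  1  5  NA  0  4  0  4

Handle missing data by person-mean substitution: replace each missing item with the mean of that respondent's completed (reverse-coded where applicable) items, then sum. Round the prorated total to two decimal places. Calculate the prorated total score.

53.27

Reverse-coded (on a 0–5 scale, reversed = 5 − raw):
  item 1: 5 − 1 = 4
  item 2: 5 − 0 = 5
  item 9: 5 − 3 = 2
  item 14: 5 − 0 = 5
Completed scored items (15 of 17): 4, 5, 1, 2, 5, 4, 0, 2, 5, 1, 5, 5, 4, 0, 4; sum = 47.
Person mean = 47 / 15 ≈ 3.1333
Prorated total = (47 / 15) × 17 = 53.27 (to 2 dp)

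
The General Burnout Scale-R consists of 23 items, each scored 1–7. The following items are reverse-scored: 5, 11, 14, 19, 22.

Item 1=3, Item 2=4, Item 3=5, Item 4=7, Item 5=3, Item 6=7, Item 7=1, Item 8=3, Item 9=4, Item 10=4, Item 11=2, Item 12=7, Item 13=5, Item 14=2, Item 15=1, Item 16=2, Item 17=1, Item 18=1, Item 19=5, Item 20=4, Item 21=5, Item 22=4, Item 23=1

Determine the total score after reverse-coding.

89

Reverse-scored items use 8 − raw:
  item 5: 8 − 3 = 5
  item 11: 8 − 2 = 6
  item 14: 8 − 2 = 6
  item 19: 8 − 5 = 3
  item 22: 8 − 4 = 4
After reverse-coding: 3, 4, 5, 7, 5, 7, 1, 3, 4, 4, 6, 7, 5, 6, 1, 2, 1, 1, 3, 4, 5, 4, 1
Total = 3 + 4 + 5 + 7 + 5 + 7 + 1 + 3 + 4 + 4 + 6 + 7 + 5 + 6 + 1 + 2 + 1 + 1 + 3 + 4 + 5 + 4 + 1 = 89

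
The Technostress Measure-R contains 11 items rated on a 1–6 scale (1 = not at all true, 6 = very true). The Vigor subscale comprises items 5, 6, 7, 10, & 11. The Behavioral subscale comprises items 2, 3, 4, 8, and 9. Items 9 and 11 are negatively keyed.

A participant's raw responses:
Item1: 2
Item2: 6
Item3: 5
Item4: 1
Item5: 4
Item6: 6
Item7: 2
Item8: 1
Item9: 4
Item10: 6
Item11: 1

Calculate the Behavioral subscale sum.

16

Behavioral items: 2, 3, 4, 8, 9.
Of these, item 9 is negatively keyed; reverse-coded value = 7 − response.
  item 2: 6
  item 3: 5
  item 4: 1
  item 8: 1
  item 9: 7 − 4 = 3
Sum = 6 + 5 + 1 + 1 + 3 = 16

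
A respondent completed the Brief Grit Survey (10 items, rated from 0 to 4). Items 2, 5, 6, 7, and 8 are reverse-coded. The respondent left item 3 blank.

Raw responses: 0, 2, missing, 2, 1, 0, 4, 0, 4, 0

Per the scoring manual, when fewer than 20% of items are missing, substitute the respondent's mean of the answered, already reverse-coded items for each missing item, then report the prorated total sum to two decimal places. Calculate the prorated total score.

Reverse-coded (on a 0–4 scale, reversed = 4 − raw):
  item 2: 4 − 2 = 2
  item 5: 4 − 1 = 3
  item 6: 4 − 0 = 4
  item 7: 4 − 4 = 0
  item 8: 4 − 0 = 4
Completed scored items (9 of 10): 0, 2, 2, 3, 4, 0, 4, 4, 0; sum = 19.
Person mean = 19 / 9 ≈ 2.1111
Prorated total = (19 / 9) × 10 = 21.11 (to 2 dp)

21.11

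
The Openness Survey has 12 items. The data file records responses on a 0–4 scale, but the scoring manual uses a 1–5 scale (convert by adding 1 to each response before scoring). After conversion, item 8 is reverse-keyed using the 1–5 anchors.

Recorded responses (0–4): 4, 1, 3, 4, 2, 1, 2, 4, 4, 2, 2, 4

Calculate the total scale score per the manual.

41

Convert to 1–5: 5, 2, 4, 5, 3, 2, 3, 5, 5, 3, 3, 5
Reverse-coded (reverse-coded value = 6 − response):
  item 8: 6 − 5 = 1
Scored: 5, 2, 4, 5, 3, 2, 3, 1, 5, 3, 3, 5
Total = 41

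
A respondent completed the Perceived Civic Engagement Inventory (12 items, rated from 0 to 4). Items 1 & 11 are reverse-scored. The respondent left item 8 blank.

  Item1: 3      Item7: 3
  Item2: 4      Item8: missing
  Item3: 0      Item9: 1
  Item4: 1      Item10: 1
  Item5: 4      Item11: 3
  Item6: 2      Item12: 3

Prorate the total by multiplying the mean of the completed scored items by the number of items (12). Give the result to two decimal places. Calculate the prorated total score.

Reverse-coded (reverse-coded value = 4 − response):
  item 1: 4 − 3 = 1
  item 11: 4 − 3 = 1
Completed scored items (11 of 12): 1, 4, 0, 1, 4, 2, 3, 1, 1, 1, 3; sum = 21.
Person mean = 21 / 11 ≈ 1.9091
Prorated total = (21 / 11) × 12 = 22.91 (to 2 dp)

22.91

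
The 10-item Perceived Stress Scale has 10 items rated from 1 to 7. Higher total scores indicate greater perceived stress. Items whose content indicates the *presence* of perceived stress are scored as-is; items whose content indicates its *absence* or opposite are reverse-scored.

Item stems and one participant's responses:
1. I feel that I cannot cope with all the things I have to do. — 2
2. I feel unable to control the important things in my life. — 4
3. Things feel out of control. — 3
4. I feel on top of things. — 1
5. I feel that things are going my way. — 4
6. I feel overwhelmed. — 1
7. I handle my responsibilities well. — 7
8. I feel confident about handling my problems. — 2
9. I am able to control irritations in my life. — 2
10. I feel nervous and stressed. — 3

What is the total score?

37

Items 4, 5, 7, 8, 9 describe the absence/opposite of perceived stress → reverse-score.
on a 1–7 scale, reversed = 8 − raw.
  item 1: 2
  item 2: 4
  item 3: 3
  item 4: 8 − 1 = 7
  item 5: 8 − 4 = 4
  item 6: 1
  item 7: 8 − 7 = 1
  item 8: 8 − 2 = 6
  item 9: 8 − 2 = 6
  item 10: 3
Total = 2 + 4 + 3 + 7 + 4 + 1 + 1 + 6 + 6 + 3 = 37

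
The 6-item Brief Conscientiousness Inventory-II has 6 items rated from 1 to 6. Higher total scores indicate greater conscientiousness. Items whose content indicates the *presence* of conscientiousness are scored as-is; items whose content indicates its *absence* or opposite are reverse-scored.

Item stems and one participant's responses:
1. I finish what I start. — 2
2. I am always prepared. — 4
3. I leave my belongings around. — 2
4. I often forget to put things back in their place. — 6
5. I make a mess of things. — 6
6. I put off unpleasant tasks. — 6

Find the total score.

14

Items 3, 4, 5, 6 describe the absence/opposite of conscientiousness → reverse-score.
reversed = (1+6) − raw = 7 − raw.
  item 1: 2
  item 2: 4
  item 3: 7 − 2 = 5
  item 4: 7 − 6 = 1
  item 5: 7 − 6 = 1
  item 6: 7 − 6 = 1
Total = 2 + 4 + 5 + 1 + 1 + 1 = 14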